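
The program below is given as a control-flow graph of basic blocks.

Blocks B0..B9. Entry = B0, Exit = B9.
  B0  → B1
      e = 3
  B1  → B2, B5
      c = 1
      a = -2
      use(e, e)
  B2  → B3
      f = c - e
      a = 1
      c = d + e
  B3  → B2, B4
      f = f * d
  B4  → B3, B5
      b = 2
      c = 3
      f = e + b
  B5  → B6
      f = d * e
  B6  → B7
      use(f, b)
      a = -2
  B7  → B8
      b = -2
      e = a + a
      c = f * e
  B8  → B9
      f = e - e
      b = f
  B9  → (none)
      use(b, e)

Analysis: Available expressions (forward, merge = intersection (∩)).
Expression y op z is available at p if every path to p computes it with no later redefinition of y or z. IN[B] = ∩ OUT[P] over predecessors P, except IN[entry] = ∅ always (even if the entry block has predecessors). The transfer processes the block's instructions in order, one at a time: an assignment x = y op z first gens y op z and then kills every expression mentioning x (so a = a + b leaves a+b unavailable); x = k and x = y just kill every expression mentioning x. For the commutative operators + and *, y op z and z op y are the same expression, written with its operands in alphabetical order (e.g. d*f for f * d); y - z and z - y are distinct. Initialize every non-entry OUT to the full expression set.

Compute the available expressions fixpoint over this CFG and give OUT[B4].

Answer: {b+e, d+e}

Trace:
Per-block solution:
  B0:  IN={}  OUT={}
  B1:  IN={}  OUT={}
  B2:  IN={}  OUT={d+e}
  B3:  IN={d+e}  OUT={d+e}
  B4:  IN={d+e}  OUT={b+e, d+e}
  B5:  IN={}  OUT={d*e}
  B6:  IN={d*e}  OUT={d*e}
  B7:  IN={d*e}  OUT={a+a, e*f}
  B8:  IN={a+a, e*f}  OUT={a+a, e-e}
  B9:  IN={a+a, e-e}  OUT={a+a, e-e}

Merge at B4: IN[B4] = OUT[B3] = {d+e}
Applying B4's transfer function to that IN value gives OUT[B4] (row B4 above).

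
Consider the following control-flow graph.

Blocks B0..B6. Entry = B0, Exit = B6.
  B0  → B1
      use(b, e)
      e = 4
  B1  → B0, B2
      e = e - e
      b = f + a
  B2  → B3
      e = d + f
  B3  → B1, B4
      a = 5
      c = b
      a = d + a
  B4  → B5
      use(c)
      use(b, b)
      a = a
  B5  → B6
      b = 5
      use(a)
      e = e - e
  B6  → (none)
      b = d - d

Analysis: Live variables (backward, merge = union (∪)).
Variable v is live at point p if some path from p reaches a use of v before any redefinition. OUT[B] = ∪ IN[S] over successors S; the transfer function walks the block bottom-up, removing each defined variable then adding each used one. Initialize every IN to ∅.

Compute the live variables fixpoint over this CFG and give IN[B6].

Answer: {d}

Derivation:
Per-block solution:
  B0:  IN={a, b, d, e, f}  OUT={a, d, e, f}
  B1:  IN={a, d, e, f}  OUT={a, b, d, e, f}
  B2:  IN={b, d, f}  OUT={b, d, e, f}
  B3:  IN={b, d, e, f}  OUT={a, b, c, d, e, f}
  B4:  IN={a, b, c, d, e}  OUT={a, d, e}
  B5:  IN={a, d, e}  OUT={d}
  B6:  IN={d}  OUT={}

B6 is the boundary node: OUT[B6] = {}
Applying B6's transfer function to that OUT value gives IN[B6] (row B6 above).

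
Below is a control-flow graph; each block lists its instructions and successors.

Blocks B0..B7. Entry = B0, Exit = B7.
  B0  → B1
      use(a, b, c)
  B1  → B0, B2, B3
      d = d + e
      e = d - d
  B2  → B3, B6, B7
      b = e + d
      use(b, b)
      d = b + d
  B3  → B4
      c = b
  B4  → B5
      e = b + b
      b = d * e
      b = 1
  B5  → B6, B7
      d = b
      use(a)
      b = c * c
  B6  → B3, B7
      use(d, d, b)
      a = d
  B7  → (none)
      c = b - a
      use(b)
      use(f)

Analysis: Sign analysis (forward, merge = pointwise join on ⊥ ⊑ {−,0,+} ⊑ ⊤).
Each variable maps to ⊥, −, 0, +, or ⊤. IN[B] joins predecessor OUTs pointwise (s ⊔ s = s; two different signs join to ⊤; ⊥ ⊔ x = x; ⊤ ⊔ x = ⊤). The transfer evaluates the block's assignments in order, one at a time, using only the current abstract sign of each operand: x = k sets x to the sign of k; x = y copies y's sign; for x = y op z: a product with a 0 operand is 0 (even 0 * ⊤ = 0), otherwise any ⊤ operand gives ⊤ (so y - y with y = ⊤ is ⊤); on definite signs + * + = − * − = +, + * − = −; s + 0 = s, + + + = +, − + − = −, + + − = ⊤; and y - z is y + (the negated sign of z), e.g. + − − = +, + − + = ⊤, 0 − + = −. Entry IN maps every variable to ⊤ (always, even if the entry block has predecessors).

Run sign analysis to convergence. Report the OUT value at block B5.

Converged values:
  B0:   IN=(all ⊤)   OUT=(all ⊤)
  B1:   IN=(all ⊤)   OUT=(all ⊤)
  B2:   IN=(all ⊤)   OUT=(all ⊤)
  B3:   IN=(all ⊤)   OUT=(all ⊤)
  B4:   IN=(all ⊤)   OUT={b:+; rest ⊤}
  B5:   IN={b:+; rest ⊤}   OUT={d:+; rest ⊤}
  B6:   IN=(all ⊤)   OUT=(all ⊤)
  B7:   IN=(all ⊤)   OUT=(all ⊤)

Merge at B5: IN[B5] = OUT[B4] = {a: ⊤, b: +, c: ⊤, d: ⊤, e: ⊤, f: ⊤}
Applying B5's transfer function to that IN value gives OUT[B5] (row B5 above).

Answer: {a: ⊤, b: ⊤, c: ⊤, d: +, e: ⊤, f: ⊤}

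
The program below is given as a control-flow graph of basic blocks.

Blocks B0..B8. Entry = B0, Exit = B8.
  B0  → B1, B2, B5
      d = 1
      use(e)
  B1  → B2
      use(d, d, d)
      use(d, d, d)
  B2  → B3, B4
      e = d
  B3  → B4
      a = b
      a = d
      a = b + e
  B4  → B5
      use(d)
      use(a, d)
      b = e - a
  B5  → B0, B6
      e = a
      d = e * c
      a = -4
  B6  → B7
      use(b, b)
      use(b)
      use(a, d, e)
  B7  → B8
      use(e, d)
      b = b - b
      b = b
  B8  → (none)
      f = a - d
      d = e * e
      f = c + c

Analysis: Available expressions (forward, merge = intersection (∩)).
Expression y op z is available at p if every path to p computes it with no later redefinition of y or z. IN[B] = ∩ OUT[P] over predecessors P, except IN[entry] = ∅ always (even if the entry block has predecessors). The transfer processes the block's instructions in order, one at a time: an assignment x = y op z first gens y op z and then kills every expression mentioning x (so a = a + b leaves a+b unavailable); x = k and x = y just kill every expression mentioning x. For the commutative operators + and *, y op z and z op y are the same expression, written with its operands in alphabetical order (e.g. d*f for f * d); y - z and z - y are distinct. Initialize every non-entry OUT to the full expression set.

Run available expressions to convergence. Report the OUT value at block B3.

Answer: {b+e}

Working:
Fixpoint table:
  B0: | IN={} | OUT={}
  B1: | IN={} | OUT={}
  B2: | IN={} | OUT={}
  B3: | IN={} | OUT={b+e}
  B4: | IN={} | OUT={e-a}
  B5: | IN={} | OUT={c*e}
  B6: | IN={c*e} | OUT={c*e}
  B7: | IN={c*e} | OUT={c*e}
  B8: | IN={c*e} | OUT={c*e, c+c, e*e}

Merge at B3: IN[B3] = OUT[B2] = {}
Applying B3's transfer function to that IN value gives OUT[B3] (row B3 above).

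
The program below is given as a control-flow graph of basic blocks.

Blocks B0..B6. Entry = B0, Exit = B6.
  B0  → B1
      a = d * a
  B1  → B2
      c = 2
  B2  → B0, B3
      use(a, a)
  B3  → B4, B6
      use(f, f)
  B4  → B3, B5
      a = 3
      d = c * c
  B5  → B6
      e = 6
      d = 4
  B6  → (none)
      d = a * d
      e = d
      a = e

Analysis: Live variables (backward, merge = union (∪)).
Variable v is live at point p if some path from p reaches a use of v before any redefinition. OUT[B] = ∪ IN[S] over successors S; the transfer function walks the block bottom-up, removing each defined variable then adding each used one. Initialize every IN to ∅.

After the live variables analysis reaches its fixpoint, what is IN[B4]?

Fixpoint table:
  B0:  IN={a, d, f}  OUT={a, d, f}
  B1:  IN={a, d, f}  OUT={a, c, d, f}
  B2:  IN={a, c, d, f}  OUT={a, c, d, f}
  B3:  IN={a, c, d, f}  OUT={a, c, d, f}
  B4:  IN={c, f}  OUT={a, c, d, f}
  B5:  IN={a}  OUT={a, d}
  B6:  IN={a, d}  OUT={}

Merge at B4: OUT[B4] = IN[B3] ⊔ IN[B5] = {a, c, d, f}
Applying B4's transfer function to that OUT value gives IN[B4] (row B4 above).

Answer: {c, f}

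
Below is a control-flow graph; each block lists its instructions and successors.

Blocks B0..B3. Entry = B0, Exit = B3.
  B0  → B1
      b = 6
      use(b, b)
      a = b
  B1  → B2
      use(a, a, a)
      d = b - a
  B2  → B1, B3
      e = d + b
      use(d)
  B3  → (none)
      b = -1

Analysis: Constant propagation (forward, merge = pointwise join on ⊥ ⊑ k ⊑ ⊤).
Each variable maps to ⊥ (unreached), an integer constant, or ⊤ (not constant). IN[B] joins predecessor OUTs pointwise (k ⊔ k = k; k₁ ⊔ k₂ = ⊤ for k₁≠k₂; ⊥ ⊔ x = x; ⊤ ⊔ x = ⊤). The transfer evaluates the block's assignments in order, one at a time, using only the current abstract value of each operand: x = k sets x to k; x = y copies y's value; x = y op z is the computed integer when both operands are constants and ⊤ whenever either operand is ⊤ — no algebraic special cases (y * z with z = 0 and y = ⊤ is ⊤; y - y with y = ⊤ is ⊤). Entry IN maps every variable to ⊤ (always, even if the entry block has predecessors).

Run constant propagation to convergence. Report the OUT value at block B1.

Answer: {a: 6, b: 6, c: ⊤, d: 0, e: ⊤, f: ⊤}

Derivation:
Per-block solution:
  B0:  IN=(all ⊤)  OUT={a:6, b:6; rest ⊤}
  B1:  IN={a:6, b:6; rest ⊤}  OUT={a:6, b:6, d:0; rest ⊤}
  B2:  IN={a:6, b:6, d:0; rest ⊤}  OUT={a:6, b:6, d:0, e:6; rest ⊤}
  B3:  IN={a:6, b:6, d:0, e:6; rest ⊤}  OUT={a:6, b:-1, d:0, e:6; rest ⊤}

Merge at B1: IN[B1] = OUT[B0] ⊔ OUT[B2] = {a: 6, b: 6, c: ⊤, d: ⊤, e: ⊤, f: ⊤}
Applying B1's transfer function to that IN value gives OUT[B1] (row B1 above).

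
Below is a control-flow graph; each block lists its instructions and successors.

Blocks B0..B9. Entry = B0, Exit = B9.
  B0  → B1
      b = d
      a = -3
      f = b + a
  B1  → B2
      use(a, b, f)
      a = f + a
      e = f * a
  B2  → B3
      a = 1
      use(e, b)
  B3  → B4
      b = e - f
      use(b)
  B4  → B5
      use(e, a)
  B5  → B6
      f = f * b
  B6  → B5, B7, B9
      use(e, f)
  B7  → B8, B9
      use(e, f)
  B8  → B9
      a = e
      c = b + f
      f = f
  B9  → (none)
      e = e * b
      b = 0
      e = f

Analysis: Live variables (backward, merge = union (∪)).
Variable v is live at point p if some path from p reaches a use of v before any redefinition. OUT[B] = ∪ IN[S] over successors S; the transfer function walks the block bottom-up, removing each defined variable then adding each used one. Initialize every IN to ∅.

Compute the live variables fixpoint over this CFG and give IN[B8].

Per-block solution:
  B0: | IN={d} | OUT={a, b, f}
  B1: | IN={a, b, f} | OUT={b, e, f}
  B2: | IN={b, e, f} | OUT={a, e, f}
  B3: | IN={a, e, f} | OUT={a, b, e, f}
  B4: | IN={a, b, e, f} | OUT={b, e, f}
  B5: | IN={b, e, f} | OUT={b, e, f}
  B6: | IN={b, e, f} | OUT={b, e, f}
  B7: | IN={b, e, f} | OUT={b, e, f}
  B8: | IN={b, e, f} | OUT={b, e, f}
  B9: | IN={b, e, f} | OUT={}

Merge at B8: OUT[B8] = IN[B9] = {b, e, f}
Applying B8's transfer function to that OUT value gives IN[B8] (row B8 above).

Answer: {b, e, f}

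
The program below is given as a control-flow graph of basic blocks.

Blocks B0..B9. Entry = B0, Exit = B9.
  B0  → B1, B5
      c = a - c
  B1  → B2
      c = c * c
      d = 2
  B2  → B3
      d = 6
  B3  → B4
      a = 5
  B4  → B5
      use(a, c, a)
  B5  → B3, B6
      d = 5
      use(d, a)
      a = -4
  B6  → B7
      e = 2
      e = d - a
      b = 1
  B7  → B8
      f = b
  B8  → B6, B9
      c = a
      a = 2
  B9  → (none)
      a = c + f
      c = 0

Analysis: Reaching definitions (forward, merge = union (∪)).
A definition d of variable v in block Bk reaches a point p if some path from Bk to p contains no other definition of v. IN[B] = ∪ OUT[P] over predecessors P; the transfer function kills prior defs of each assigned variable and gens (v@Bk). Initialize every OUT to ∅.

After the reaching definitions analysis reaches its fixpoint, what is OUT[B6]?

Answer: {a@B5, a@B8, b@B6, c@B0, c@B1, c@B8, d@B5, e@B6, f@B7}

Trace:
Per-block solution:
  B0:  IN={}  OUT={c@B0}
  B1:  IN={c@B0}  OUT={c@B1, d@B1}
  B2:  IN={c@B1, d@B1}  OUT={c@B1, d@B2}
  B3:  IN={a@B5, c@B0, c@B1, d@B2, d@B5}  OUT={a@B3, c@B0, c@B1, d@B2, d@B5}
  B4:  IN={a@B3, c@B0, c@B1, d@B2, d@B5}  OUT={a@B3, c@B0, c@B1, d@B2, d@B5}
  B5:  IN={a@B3, c@B0, c@B1, d@B2, d@B5}  OUT={a@B5, c@B0, c@B1, d@B5}
  B6:  IN={a@B5, a@B8, b@B6, c@B0, c@B1, c@B8, d@B5, e@B6, f@B7}  OUT={a@B5, a@B8, b@B6, c@B0, c@B1, c@B8, d@B5, e@B6, f@B7}
  B7:  IN={a@B5, a@B8, b@B6, c@B0, c@B1, c@B8, d@B5, e@B6, f@B7}  OUT={a@B5, a@B8, b@B6, c@B0, c@B1, c@B8, d@B5, e@B6, f@B7}
  B8:  IN={a@B5, a@B8, b@B6, c@B0, c@B1, c@B8, d@B5, e@B6, f@B7}  OUT={a@B8, b@B6, c@B8, d@B5, e@B6, f@B7}
  B9:  IN={a@B8, b@B6, c@B8, d@B5, e@B6, f@B7}  OUT={a@B9, b@B6, c@B9, d@B5, e@B6, f@B7}

Merge at B6: IN[B6] = OUT[B5] ⊔ OUT[B8] = {a@B5, a@B8, b@B6, c@B0, c@B1, c@B8, d@B5, e@B6, f@B7}
Applying B6's transfer function to that IN value gives OUT[B6] (row B6 above).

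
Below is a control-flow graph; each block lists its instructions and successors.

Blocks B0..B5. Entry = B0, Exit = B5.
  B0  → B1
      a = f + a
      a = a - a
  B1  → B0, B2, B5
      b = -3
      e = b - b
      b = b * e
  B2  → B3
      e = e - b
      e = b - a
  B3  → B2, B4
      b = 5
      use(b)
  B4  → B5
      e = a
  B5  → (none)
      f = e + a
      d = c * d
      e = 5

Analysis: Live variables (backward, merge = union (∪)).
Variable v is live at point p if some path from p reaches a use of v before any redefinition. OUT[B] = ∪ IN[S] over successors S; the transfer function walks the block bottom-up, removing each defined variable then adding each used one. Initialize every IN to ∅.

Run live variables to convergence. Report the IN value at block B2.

Converged values:
  B0:  IN={a, c, d, f}  OUT={a, c, d, f}
  B1:  IN={a, c, d, f}  OUT={a, b, c, d, e, f}
  B2:  IN={a, b, c, d, e}  OUT={a, c, d, e}
  B3:  IN={a, c, d, e}  OUT={a, b, c, d, e}
  B4:  IN={a, c, d}  OUT={a, c, d, e}
  B5:  IN={a, c, d, e}  OUT={}

Merge at B2: OUT[B2] = IN[B3] = {a, c, d, e}
Applying B2's transfer function to that OUT value gives IN[B2] (row B2 above).

Answer: {a, b, c, d, e}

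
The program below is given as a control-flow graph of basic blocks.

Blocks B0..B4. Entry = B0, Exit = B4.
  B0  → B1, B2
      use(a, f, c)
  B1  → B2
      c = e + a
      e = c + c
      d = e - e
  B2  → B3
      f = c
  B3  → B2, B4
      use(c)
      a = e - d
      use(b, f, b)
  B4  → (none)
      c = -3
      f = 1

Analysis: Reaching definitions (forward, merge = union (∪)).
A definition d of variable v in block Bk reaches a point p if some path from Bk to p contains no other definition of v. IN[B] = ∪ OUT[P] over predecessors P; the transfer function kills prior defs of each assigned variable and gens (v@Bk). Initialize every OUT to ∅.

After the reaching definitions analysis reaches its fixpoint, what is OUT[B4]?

Converged values:
  B0:   IN={}   OUT={}
  B1:   IN={}   OUT={c@B1, d@B1, e@B1}
  B2:   IN={a@B3, c@B1, d@B1, e@B1, f@B2}   OUT={a@B3, c@B1, d@B1, e@B1, f@B2}
  B3:   IN={a@B3, c@B1, d@B1, e@B1, f@B2}   OUT={a@B3, c@B1, d@B1, e@B1, f@B2}
  B4:   IN={a@B3, c@B1, d@B1, e@B1, f@B2}   OUT={a@B3, c@B4, d@B1, e@B1, f@B4}

Merge at B4: IN[B4] = OUT[B3] = {a@B3, c@B1, d@B1, e@B1, f@B2}
Applying B4's transfer function to that IN value gives OUT[B4] (row B4 above).

Answer: {a@B3, c@B4, d@B1, e@B1, f@B4}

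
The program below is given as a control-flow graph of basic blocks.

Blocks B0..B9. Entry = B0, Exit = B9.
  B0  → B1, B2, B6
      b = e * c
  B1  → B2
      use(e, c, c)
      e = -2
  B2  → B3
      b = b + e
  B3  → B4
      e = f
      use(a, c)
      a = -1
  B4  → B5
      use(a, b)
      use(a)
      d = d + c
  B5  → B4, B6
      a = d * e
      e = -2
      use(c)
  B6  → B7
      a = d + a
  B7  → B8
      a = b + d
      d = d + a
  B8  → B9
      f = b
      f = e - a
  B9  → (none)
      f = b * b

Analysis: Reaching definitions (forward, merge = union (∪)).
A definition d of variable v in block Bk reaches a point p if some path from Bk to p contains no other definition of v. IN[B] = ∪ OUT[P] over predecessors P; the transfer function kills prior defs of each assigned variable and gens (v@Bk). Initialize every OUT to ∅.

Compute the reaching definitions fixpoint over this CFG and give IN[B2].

Answer: {b@B0, e@B1}

Trace:
Per-block solution:
  B0: | IN={} | OUT={b@B0}
  B1: | IN={b@B0} | OUT={b@B0, e@B1}
  B2: | IN={b@B0, e@B1} | OUT={b@B2, e@B1}
  B3: | IN={b@B2, e@B1} | OUT={a@B3, b@B2, e@B3}
  B4: | IN={a@B3, a@B5, b@B2, d@B4, e@B3, e@B5} | OUT={a@B3, a@B5, b@B2, d@B4, e@B3, e@B5}
  B5: | IN={a@B3, a@B5, b@B2, d@B4, e@B3, e@B5} | OUT={a@B5, b@B2, d@B4, e@B5}
  B6: | IN={a@B5, b@B0, b@B2, d@B4, e@B5} | OUT={a@B6, b@B0, b@B2, d@B4, e@B5}
  B7: | IN={a@B6, b@B0, b@B2, d@B4, e@B5} | OUT={a@B7, b@B0, b@B2, d@B7, e@B5}
  B8: | IN={a@B7, b@B0, b@B2, d@B7, e@B5} | OUT={a@B7, b@B0, b@B2, d@B7, e@B5, f@B8}
  B9: | IN={a@B7, b@B0, b@B2, d@B7, e@B5, f@B8} | OUT={a@B7, b@B0, b@B2, d@B7, e@B5, f@B9}

Merge at B2: IN[B2] = OUT[B0] ⊔ OUT[B1] = {b@B0, e@B1}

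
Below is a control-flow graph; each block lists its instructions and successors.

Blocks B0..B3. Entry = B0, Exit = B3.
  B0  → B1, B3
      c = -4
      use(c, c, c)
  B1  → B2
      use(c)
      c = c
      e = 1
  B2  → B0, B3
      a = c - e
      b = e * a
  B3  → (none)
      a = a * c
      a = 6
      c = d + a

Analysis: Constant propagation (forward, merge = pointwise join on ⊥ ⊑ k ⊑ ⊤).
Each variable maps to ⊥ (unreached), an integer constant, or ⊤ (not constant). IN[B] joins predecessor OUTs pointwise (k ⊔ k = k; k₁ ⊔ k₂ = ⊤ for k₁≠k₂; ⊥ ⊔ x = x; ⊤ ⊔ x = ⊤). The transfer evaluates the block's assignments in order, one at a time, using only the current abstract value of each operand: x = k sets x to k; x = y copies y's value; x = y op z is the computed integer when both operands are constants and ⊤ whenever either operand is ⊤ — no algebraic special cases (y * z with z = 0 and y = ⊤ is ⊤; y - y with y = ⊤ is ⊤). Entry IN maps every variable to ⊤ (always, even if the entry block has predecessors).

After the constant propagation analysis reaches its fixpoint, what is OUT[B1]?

Per-block solution:
  B0:  IN=(all ⊤)  OUT={c:-4; rest ⊤}
  B1:  IN={c:-4; rest ⊤}  OUT={c:-4, e:1; rest ⊤}
  B2:  IN={c:-4, e:1; rest ⊤}  OUT={a:-5, b:-5, c:-4, e:1; rest ⊤}
  B3:  IN={c:-4; rest ⊤}  OUT={a:6; rest ⊤}

Merge at B1: IN[B1] = OUT[B0] = {a: ⊤, b: ⊤, c: -4, d: ⊤, e: ⊤, f: ⊤}
Applying B1's transfer function to that IN value gives OUT[B1] (row B1 above).

Answer: {a: ⊤, b: ⊤, c: -4, d: ⊤, e: 1, f: ⊤}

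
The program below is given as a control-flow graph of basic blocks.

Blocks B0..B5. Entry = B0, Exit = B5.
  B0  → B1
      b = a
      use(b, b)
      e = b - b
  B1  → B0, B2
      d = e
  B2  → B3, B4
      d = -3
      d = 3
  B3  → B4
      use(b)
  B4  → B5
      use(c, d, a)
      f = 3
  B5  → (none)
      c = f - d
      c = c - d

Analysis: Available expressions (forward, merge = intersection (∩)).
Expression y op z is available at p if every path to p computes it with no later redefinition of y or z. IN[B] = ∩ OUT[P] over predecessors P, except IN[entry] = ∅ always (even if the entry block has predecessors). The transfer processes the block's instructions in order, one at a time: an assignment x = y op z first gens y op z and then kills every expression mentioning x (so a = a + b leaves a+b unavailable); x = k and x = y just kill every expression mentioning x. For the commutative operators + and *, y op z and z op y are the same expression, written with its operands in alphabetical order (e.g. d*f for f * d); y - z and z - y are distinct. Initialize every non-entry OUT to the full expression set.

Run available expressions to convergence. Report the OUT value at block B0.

Answer: {b-b}

Trace:
Fixpoint table:
  B0: | IN={} | OUT={b-b}
  B1: | IN={b-b} | OUT={b-b}
  B2: | IN={b-b} | OUT={b-b}
  B3: | IN={b-b} | OUT={b-b}
  B4: | IN={b-b} | OUT={b-b}
  B5: | IN={b-b} | OUT={b-b, f-d}

Merge at B0 (entry node, so the boundary value {} is joined with the incoming edge(s)): IN[B0] = {} ∩ OUT[B1] = {}
Applying B0's transfer function to that IN value gives OUT[B0] (row B0 above).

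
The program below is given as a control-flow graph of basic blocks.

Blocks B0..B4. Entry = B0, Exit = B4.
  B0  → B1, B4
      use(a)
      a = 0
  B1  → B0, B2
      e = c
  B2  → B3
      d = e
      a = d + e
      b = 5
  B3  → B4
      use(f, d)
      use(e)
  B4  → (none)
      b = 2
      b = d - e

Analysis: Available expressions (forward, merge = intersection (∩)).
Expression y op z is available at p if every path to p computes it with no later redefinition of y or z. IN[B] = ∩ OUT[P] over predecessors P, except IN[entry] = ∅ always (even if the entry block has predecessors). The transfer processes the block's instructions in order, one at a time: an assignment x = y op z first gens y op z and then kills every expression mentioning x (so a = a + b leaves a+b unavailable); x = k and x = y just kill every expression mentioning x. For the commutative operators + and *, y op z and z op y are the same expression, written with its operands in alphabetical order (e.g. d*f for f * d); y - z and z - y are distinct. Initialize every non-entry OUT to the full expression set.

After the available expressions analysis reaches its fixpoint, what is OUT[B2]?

Answer: {d+e}

Working:
Fixpoint table:
  B0:  IN={}  OUT={}
  B1:  IN={}  OUT={}
  B2:  IN={}  OUT={d+e}
  B3:  IN={d+e}  OUT={d+e}
  B4:  IN={}  OUT={d-e}

Merge at B2: IN[B2] = OUT[B1] = {}
Applying B2's transfer function to that IN value gives OUT[B2] (row B2 above).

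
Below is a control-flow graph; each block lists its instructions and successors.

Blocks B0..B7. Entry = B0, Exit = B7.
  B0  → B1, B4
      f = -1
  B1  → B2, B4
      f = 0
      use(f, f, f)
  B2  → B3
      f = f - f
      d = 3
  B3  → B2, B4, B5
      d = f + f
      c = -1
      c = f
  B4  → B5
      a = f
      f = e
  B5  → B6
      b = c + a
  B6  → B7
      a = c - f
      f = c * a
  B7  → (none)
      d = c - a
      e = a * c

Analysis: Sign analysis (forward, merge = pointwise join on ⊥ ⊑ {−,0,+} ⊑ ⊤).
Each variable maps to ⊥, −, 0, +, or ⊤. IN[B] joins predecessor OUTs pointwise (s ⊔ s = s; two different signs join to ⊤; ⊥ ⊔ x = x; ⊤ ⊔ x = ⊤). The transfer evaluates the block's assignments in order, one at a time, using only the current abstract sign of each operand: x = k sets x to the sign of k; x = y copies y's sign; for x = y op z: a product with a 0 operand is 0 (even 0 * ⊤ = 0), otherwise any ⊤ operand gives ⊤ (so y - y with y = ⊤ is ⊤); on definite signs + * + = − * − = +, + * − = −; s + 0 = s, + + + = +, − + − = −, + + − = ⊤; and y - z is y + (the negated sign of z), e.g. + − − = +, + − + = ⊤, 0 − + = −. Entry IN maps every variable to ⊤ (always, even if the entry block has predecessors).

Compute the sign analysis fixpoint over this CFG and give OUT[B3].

Fixpoint table:
  B0: | IN=(all ⊤) | OUT={f:-; rest ⊤}
  B1: | IN={f:-; rest ⊤} | OUT={f:0; rest ⊤}
  B2: | IN={f:0; rest ⊤} | OUT={d:+, f:0; rest ⊤}
  B3: | IN={d:+, f:0; rest ⊤} | OUT={c:0, d:0, f:0; rest ⊤}
  B4: | IN=(all ⊤) | OUT=(all ⊤)
  B5: | IN=(all ⊤) | OUT=(all ⊤)
  B6: | IN=(all ⊤) | OUT=(all ⊤)
  B7: | IN=(all ⊤) | OUT=(all ⊤)

Merge at B3: IN[B3] = OUT[B2] = {a: ⊤, b: ⊤, c: ⊤, d: +, e: ⊤, f: 0}
Applying B3's transfer function to that IN value gives OUT[B3] (row B3 above).

Answer: {a: ⊤, b: ⊤, c: 0, d: 0, e: ⊤, f: 0}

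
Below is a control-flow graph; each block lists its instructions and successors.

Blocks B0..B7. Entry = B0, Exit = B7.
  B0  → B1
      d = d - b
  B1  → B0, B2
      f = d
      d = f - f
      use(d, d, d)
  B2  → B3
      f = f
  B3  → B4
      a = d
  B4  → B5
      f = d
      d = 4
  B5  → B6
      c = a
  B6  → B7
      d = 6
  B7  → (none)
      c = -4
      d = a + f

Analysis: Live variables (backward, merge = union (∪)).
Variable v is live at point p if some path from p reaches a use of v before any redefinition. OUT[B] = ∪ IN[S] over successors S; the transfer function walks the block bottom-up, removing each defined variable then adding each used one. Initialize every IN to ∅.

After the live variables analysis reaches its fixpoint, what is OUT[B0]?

Fixpoint table:
  B0:  IN={b, d}  OUT={b, d}
  B1:  IN={b, d}  OUT={b, d, f}
  B2:  IN={d, f}  OUT={d}
  B3:  IN={d}  OUT={a, d}
  B4:  IN={a, d}  OUT={a, f}
  B5:  IN={a, f}  OUT={a, f}
  B6:  IN={a, f}  OUT={a, f}
  B7:  IN={a, f}  OUT={}

Merge at B0: OUT[B0] = IN[B1] = {b, d}

Answer: {b, d}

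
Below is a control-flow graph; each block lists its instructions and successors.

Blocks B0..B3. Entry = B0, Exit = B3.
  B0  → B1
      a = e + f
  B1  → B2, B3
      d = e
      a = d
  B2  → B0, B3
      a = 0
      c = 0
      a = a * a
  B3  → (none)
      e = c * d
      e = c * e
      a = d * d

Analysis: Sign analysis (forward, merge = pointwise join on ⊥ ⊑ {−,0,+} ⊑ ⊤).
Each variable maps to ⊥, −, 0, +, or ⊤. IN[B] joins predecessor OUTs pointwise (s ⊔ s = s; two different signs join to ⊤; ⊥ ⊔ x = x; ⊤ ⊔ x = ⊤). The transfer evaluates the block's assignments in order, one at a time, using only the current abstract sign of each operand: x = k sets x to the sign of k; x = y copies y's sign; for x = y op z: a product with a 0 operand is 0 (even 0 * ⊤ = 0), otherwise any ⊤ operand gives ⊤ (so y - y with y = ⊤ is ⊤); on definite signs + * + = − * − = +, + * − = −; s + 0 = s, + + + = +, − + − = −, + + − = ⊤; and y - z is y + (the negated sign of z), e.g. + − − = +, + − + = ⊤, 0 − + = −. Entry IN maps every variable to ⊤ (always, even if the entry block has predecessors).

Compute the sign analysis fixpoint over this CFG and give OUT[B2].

Answer: {a: 0, b: ⊤, c: 0, d: ⊤, e: ⊤, f: ⊤}

Trace:
Per-block solution:
  B0: | IN=(all ⊤) | OUT=(all ⊤)
  B1: | IN=(all ⊤) | OUT=(all ⊤)
  B2: | IN=(all ⊤) | OUT={a:0, c:0; rest ⊤}
  B3: | IN=(all ⊤) | OUT=(all ⊤)

Merge at B2: IN[B2] = OUT[B1] = {a: ⊤, b: ⊤, c: ⊤, d: ⊤, e: ⊤, f: ⊤}
Applying B2's transfer function to that IN value gives OUT[B2] (row B2 above).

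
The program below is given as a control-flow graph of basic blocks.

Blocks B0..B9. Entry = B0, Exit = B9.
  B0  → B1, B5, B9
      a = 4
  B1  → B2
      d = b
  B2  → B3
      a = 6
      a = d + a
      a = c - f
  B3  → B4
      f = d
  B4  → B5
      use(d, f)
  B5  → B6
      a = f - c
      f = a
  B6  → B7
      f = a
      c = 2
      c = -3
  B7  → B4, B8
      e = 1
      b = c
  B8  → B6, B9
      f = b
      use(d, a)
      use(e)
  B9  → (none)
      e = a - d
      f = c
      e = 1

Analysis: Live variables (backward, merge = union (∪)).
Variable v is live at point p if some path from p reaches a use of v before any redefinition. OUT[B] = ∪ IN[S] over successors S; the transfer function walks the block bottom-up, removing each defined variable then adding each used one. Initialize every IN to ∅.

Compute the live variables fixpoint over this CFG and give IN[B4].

Converged values:
  B0: | IN={b, c, d, f} | OUT={a, b, c, d, f}
  B1: | IN={b, c, f} | OUT={c, d, f}
  B2: | IN={c, d, f} | OUT={c, d}
  B3: | IN={c, d} | OUT={c, d, f}
  B4: | IN={c, d, f} | OUT={c, d, f}
  B5: | IN={c, d, f} | OUT={a, d}
  B6: | IN={a, d} | OUT={a, c, d, f}
  B7: | IN={a, c, d, f} | OUT={a, b, c, d, e, f}
  B8: | IN={a, b, c, d, e} | OUT={a, c, d}
  B9: | IN={a, c, d} | OUT={}

Merge at B4: OUT[B4] = IN[B5] = {c, d, f}
Applying B4's transfer function to that OUT value gives IN[B4] (row B4 above).

Answer: {c, d, f}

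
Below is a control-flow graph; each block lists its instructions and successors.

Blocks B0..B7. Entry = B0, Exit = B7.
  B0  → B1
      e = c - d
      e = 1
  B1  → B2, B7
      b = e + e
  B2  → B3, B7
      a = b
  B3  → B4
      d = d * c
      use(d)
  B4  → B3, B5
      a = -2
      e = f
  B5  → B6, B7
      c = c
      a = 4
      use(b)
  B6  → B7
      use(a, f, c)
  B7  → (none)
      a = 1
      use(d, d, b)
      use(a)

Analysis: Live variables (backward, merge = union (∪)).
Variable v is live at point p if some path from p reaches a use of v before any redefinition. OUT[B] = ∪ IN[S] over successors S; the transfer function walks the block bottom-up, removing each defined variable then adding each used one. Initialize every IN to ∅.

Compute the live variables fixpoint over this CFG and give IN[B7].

Fixpoint table:
  B0:   IN={c, d, f}   OUT={c, d, e, f}
  B1:   IN={c, d, e, f}   OUT={b, c, d, f}
  B2:   IN={b, c, d, f}   OUT={b, c, d, f}
  B3:   IN={b, c, d, f}   OUT={b, c, d, f}
  B4:   IN={b, c, d, f}   OUT={b, c, d, f}
  B5:   IN={b, c, d, f}   OUT={a, b, c, d, f}
  B6:   IN={a, b, c, d, f}   OUT={b, d}
  B7:   IN={b, d}   OUT={}

B7 is the boundary node: OUT[B7] = {}
Applying B7's transfer function to that OUT value gives IN[B7] (row B7 above).

Answer: {b, d}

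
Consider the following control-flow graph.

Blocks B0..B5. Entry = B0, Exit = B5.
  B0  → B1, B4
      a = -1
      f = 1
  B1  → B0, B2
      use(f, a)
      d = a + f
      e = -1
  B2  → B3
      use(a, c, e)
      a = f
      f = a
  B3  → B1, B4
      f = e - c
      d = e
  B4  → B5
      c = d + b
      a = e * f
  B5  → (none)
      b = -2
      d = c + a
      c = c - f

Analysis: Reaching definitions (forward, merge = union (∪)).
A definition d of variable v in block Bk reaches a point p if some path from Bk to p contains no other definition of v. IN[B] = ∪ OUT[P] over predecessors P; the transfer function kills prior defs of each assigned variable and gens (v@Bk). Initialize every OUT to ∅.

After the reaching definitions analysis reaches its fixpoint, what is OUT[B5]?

Answer: {a@B4, b@B5, c@B5, d@B5, e@B1, f@B0, f@B3}

Trace:
Converged values:
  B0:   IN={a@B0, a@B2, d@B1, e@B1, f@B0, f@B3}   OUT={a@B0, d@B1, e@B1, f@B0}
  B1:   IN={a@B0, a@B2, d@B1, d@B3, e@B1, f@B0, f@B3}   OUT={a@B0, a@B2, d@B1, e@B1, f@B0, f@B3}
  B2:   IN={a@B0, a@B2, d@B1, e@B1, f@B0, f@B3}   OUT={a@B2, d@B1, e@B1, f@B2}
  B3:   IN={a@B2, d@B1, e@B1, f@B2}   OUT={a@B2, d@B3, e@B1, f@B3}
  B4:   IN={a@B0, a@B2, d@B1, d@B3, e@B1, f@B0, f@B3}   OUT={a@B4, c@B4, d@B1, d@B3, e@B1, f@B0, f@B3}
  B5:   IN={a@B4, c@B4, d@B1, d@B3, e@B1, f@B0, f@B3}   OUT={a@B4, b@B5, c@B5, d@B5, e@B1, f@B0, f@B3}

Merge at B5: IN[B5] = OUT[B4] = {a@B4, c@B4, d@B1, d@B3, e@B1, f@B0, f@B3}
Applying B5's transfer function to that IN value gives OUT[B5] (row B5 above).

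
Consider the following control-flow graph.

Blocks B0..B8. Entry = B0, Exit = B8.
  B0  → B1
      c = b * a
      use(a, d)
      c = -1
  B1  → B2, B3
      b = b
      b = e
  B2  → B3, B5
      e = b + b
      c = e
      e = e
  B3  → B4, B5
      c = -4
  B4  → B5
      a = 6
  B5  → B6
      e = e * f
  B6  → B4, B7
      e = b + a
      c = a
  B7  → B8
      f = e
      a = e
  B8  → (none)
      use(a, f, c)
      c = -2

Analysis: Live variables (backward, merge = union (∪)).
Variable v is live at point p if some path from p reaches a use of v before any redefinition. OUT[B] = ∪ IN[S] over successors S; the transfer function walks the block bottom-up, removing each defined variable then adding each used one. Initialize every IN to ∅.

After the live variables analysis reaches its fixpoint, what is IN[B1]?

Answer: {a, b, e, f}

Trace:
Per-block solution:
  B0:  IN={a, b, d, e, f}  OUT={a, b, e, f}
  B1:  IN={a, b, e, f}  OUT={a, b, e, f}
  B2:  IN={a, b, f}  OUT={a, b, e, f}
  B3:  IN={a, b, e, f}  OUT={a, b, e, f}
  B4:  IN={b, e, f}  OUT={a, b, e, f}
  B5:  IN={a, b, e, f}  OUT={a, b, f}
  B6:  IN={a, b, f}  OUT={b, c, e, f}
  B7:  IN={c, e}  OUT={a, c, f}
  B8:  IN={a, c, f}  OUT={}

Merge at B1: OUT[B1] = IN[B2] ⊔ IN[B3] = {a, b, e, f}
Applying B1's transfer function to that OUT value gives IN[B1] (row B1 above).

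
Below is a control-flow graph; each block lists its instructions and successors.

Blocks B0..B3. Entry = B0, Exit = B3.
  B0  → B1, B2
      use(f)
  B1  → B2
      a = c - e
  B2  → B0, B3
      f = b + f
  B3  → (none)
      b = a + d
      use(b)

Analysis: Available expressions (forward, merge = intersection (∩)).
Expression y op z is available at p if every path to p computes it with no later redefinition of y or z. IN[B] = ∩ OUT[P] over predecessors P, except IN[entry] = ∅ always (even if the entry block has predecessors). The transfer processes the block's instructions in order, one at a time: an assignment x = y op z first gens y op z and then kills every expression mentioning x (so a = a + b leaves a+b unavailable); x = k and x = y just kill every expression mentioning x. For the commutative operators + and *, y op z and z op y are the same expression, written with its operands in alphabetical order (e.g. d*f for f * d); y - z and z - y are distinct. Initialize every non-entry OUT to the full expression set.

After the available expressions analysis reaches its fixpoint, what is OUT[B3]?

Converged values:
  B0:  IN={}  OUT={}
  B1:  IN={}  OUT={c-e}
  B2:  IN={}  OUT={}
  B3:  IN={}  OUT={a+d}

Merge at B3: IN[B3] = OUT[B2] = {}
Applying B3's transfer function to that IN value gives OUT[B3] (row B3 above).

Answer: {a+d}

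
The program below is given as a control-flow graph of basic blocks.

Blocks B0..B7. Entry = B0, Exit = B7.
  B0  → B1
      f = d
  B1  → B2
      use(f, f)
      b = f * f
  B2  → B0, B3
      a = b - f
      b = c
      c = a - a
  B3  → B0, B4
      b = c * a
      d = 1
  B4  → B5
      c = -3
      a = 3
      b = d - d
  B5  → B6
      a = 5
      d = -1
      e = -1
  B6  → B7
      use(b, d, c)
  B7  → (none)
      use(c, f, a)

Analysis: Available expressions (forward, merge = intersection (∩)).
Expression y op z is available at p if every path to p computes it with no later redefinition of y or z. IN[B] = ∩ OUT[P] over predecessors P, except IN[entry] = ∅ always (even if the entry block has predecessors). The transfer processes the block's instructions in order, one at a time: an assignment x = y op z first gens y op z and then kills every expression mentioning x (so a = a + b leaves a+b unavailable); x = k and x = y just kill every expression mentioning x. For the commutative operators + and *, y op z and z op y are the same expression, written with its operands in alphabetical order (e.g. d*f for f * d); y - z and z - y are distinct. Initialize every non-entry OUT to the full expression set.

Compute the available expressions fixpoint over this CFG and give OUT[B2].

Answer: {a-a, f*f}

Derivation:
Converged values:
  B0: | IN={} | OUT={}
  B1: | IN={} | OUT={f*f}
  B2: | IN={f*f} | OUT={a-a, f*f}
  B3: | IN={a-a, f*f} | OUT={a*c, a-a, f*f}
  B4: | IN={a*c, a-a, f*f} | OUT={d-d, f*f}
  B5: | IN={d-d, f*f} | OUT={f*f}
  B6: | IN={f*f} | OUT={f*f}
  B7: | IN={f*f} | OUT={f*f}

Merge at B2: IN[B2] = OUT[B1] = {f*f}
Applying B2's transfer function to that IN value gives OUT[B2] (row B2 above).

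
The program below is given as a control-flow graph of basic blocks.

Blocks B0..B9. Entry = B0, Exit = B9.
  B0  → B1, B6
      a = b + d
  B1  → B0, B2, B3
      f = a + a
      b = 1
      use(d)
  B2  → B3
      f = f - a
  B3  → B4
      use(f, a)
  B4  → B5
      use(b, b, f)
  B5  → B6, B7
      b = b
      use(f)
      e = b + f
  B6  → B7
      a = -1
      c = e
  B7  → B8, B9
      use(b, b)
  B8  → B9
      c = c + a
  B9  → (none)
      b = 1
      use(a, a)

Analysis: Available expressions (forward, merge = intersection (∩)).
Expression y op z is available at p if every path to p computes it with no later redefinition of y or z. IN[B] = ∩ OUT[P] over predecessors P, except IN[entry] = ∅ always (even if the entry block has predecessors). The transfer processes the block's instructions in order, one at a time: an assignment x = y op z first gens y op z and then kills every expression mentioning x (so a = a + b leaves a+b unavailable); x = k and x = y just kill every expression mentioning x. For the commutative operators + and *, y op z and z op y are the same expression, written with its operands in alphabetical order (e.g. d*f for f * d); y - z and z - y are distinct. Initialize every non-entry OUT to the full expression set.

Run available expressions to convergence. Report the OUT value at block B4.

Answer: {a+a}

Derivation:
Fixpoint table:
  B0: | IN={} | OUT={b+d}
  B1: | IN={b+d} | OUT={a+a}
  B2: | IN={a+a} | OUT={a+a}
  B3: | IN={a+a} | OUT={a+a}
  B4: | IN={a+a} | OUT={a+a}
  B5: | IN={a+a} | OUT={a+a, b+f}
  B6: | IN={} | OUT={}
  B7: | IN={} | OUT={}
  B8: | IN={} | OUT={}
  B9: | IN={} | OUT={}

Merge at B4: IN[B4] = OUT[B3] = {a+a}
Applying B4's transfer function to that IN value gives OUT[B4] (row B4 above).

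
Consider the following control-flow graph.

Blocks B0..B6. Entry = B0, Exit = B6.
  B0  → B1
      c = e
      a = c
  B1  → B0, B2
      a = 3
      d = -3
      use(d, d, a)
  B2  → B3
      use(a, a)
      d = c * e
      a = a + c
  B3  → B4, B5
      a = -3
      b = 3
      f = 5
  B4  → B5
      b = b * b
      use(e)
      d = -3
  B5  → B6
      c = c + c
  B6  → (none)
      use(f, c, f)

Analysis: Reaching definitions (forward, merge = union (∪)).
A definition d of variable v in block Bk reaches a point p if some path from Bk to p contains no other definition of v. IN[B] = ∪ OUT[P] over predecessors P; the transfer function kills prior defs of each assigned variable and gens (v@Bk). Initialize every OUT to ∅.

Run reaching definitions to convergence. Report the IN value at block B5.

Fixpoint table:
  B0:   IN={a@B1, c@B0, d@B1}   OUT={a@B0, c@B0, d@B1}
  B1:   IN={a@B0, c@B0, d@B1}   OUT={a@B1, c@B0, d@B1}
  B2:   IN={a@B1, c@B0, d@B1}   OUT={a@B2, c@B0, d@B2}
  B3:   IN={a@B2, c@B0, d@B2}   OUT={a@B3, b@B3, c@B0, d@B2, f@B3}
  B4:   IN={a@B3, b@B3, c@B0, d@B2, f@B3}   OUT={a@B3, b@B4, c@B0, d@B4, f@B3}
  B5:   IN={a@B3, b@B3, b@B4, c@B0, d@B2, d@B4, f@B3}   OUT={a@B3, b@B3, b@B4, c@B5, d@B2, d@B4, f@B3}
  B6:   IN={a@B3, b@B3, b@B4, c@B5, d@B2, d@B4, f@B3}   OUT={a@B3, b@B3, b@B4, c@B5, d@B2, d@B4, f@B3}

Merge at B5: IN[B5] = OUT[B3] ⊔ OUT[B4] = {a@B3, b@B3, b@B4, c@B0, d@B2, d@B4, f@B3}

Answer: {a@B3, b@B3, b@B4, c@B0, d@B2, d@B4, f@B3}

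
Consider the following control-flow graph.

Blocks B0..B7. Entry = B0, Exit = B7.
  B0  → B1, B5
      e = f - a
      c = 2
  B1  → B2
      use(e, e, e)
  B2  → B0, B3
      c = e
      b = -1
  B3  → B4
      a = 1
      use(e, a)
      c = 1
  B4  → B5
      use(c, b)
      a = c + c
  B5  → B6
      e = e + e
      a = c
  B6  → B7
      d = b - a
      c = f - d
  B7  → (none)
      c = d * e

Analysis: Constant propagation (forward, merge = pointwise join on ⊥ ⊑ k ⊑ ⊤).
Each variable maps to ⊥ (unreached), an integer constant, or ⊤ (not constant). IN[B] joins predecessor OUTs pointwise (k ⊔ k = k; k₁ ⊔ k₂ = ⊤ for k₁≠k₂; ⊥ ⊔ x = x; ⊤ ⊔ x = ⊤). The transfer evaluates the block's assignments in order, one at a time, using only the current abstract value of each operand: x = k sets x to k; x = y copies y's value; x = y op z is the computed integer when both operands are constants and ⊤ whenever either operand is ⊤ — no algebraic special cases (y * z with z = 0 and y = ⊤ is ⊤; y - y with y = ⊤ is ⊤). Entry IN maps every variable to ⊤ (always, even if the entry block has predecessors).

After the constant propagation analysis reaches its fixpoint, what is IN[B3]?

Per-block solution:
  B0:   IN=(all ⊤)   OUT={c:2; rest ⊤}
  B1:   IN={c:2; rest ⊤}   OUT={c:2; rest ⊤}
  B2:   IN={c:2; rest ⊤}   OUT={b:-1; rest ⊤}
  B3:   IN={b:-1; rest ⊤}   OUT={a:1, b:-1, c:1; rest ⊤}
  B4:   IN={a:1, b:-1, c:1; rest ⊤}   OUT={a:2, b:-1, c:1; rest ⊤}
  B5:   IN=(all ⊤)   OUT=(all ⊤)
  B6:   IN=(all ⊤)   OUT=(all ⊤)
  B7:   IN=(all ⊤)   OUT=(all ⊤)

Merge at B3: IN[B3] = OUT[B2] = {a: ⊤, b: -1, c: ⊤, d: ⊤, e: ⊤, f: ⊤}

Answer: {a: ⊤, b: -1, c: ⊤, d: ⊤, e: ⊤, f: ⊤}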